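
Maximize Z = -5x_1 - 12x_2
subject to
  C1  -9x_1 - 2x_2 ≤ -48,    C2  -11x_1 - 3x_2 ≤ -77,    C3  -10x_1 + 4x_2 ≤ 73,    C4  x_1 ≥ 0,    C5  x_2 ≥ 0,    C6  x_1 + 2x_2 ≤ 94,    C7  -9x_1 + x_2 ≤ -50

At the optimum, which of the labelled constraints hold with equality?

Corner points and Z = -5x_1 - 12x_2:
  (7, 0) → Z = -35
  (227/38, 143/38) → Z = -2851/38
  (94, 0) → Z = -470
  (194/19, 796/19) → Z = -10522/19

The maximum is at (7, 0). Substituting into each constraint, equality holds for C2 and C5; the remaining constraints have slack.

C2 and C5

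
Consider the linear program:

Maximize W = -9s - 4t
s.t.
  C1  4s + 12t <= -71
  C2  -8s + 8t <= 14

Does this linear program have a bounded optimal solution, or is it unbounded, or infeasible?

From the feasible point (-23/4, -4), moving in the direction (-8, -8) keeps every constraint satisfied while W increases without bound.

unbounded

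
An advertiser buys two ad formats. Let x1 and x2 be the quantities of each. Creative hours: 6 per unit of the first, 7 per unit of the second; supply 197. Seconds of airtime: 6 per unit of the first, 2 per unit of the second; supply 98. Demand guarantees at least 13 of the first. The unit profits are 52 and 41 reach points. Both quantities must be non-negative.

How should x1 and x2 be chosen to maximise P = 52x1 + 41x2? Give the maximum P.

Vertices and P = 52x1 + 41x2:
  (49/3, 0) → P = 2548/3
  (13, 0) → P = 676
  (13, 10) → P = 1086

x1 = 13, x2 = 10, maximum P = 1086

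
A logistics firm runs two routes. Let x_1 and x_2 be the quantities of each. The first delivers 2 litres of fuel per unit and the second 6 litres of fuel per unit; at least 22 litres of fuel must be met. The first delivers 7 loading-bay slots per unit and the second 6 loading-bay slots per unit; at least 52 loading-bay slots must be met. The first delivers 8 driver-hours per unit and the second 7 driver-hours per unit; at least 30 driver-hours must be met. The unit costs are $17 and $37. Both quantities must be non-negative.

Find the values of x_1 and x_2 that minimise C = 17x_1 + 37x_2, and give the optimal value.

Vertices and C = 17x_1 + 37x_2:
  (0, 26/3) → C = 962/3
  (11, 0) → C = 187
  (6, 5/3) → C = 491/3
The feasible region is unbounded (it extends along (0, 1), (1, 0)), but C strictly increases along every unbounded feasible direction, so there is no improving ray and the minimum is attained at a vertex.

The binding constraints are 2x_1 + 6x_2 = 22 and 7x_1 + 6x_2 = 52.
Solving simultaneously gives x_1 = 6, x_2 = 5/3.

x_1 = 6, x_2 = 5/3, minimum C = 491/3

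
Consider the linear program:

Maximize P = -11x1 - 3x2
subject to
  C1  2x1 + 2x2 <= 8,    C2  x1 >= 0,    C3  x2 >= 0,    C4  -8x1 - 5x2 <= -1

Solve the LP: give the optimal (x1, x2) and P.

x1 = 0, x2 = 1/5, maximum P = -3/5

The binding constraints are x1 = 0 and -8x1 - 5x2 = -1.
Solving simultaneously gives x1 = 0, x2 = 1/5.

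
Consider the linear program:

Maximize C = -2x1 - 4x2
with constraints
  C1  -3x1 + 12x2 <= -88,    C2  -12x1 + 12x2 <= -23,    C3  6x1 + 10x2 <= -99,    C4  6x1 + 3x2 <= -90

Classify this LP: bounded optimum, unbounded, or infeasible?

From the feasible point (-337/36, -203/18), moving in the direction (3, -6) keeps every constraint satisfied while C increases without bound.

unbounded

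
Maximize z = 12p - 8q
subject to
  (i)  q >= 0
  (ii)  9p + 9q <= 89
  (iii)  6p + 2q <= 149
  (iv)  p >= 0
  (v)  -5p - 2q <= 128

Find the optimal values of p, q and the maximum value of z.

Vertices and z = 12p - 8q:
  (89/9, 0) → z = 356/3
  (0, 0) → z = 0
  (0, 89/9) → z = -712/9

p = 89/9, q = 0, maximum z = 356/3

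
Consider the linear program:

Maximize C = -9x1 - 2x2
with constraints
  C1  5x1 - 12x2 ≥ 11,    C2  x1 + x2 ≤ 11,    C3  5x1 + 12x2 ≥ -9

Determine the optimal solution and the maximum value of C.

x1 = 1/5, x2 = -5/6, maximum C = -2/15

Vertices and C = -9x1 - 2x2:
  (143/17, 44/17) → C = -1375/17
  (1/5, -5/6) → C = -2/15
  (141/7, -64/7) → C = -163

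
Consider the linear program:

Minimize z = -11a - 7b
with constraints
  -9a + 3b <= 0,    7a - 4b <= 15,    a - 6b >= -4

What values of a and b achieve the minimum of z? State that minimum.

a = 53/19, b = 43/38, minimum z = -1467/38

The optimum lies where 7a - 4b = 15 and a - 6b = -4.
Solving simultaneously gives a = 53/19, b = 43/38.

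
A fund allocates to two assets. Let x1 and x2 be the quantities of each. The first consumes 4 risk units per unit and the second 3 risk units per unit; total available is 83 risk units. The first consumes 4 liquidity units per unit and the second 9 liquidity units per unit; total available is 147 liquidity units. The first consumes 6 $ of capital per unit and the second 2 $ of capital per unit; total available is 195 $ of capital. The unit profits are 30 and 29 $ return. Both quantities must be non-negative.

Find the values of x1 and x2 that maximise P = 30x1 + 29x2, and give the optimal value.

Feasible corners and P = 30x1 + 29x2:
  (0, 0) → P = 0
  (0, 49/3) → P = 1421/3
  (83/4, 0) → P = 1245/2
  (51/4, 32/3) → P = 4151/6

x1 = 51/4, x2 = 32/3, maximum P = 4151/6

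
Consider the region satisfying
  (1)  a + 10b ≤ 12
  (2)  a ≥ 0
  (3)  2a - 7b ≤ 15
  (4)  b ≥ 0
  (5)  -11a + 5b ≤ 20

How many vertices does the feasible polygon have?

4

The feasible vertices (each the meet of two boundaries and inside every other half-plane) are:
  (0, 6/5)
  (26/3, 1/3)
  (0, 0)
  (15/2, 0)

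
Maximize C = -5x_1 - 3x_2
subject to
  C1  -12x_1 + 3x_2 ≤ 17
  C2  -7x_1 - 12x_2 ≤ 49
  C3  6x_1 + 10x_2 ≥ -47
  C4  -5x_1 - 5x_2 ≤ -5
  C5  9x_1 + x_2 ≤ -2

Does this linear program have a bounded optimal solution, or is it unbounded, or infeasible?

Extreme points and C = -5x_1 - 3x_2:
  (-14/15, 29/15) → C = -17/15
  (-23/39, 43/13) → C = -272/39
  (-3/8, 11/8) → C = -9/4
The feasible region has finitely many vertices and no improving ray; the maximum is -17/15 at (-14/15, 29/15).

bounded optimum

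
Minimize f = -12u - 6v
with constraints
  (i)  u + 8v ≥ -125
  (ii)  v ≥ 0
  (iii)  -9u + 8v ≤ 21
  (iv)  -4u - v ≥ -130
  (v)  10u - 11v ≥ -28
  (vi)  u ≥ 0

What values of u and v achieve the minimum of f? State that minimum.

u = 701/27, v = 706/27, minimum f = -4216/9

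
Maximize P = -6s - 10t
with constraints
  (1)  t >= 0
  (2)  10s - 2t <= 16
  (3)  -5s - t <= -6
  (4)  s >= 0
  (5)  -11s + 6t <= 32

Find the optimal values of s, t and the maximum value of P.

Vertices and P = -6s - 10t:
  (8/5, 0) → P = -48/5
  (6/5, 0) → P = -36/5
  (80/19, 248/19) → P = -2960/19
  (4/41, 226/41) → P = -2284/41

At the optimal vertex, t = 0 and -5s - t = -6.
Solving simultaneously gives s = 6/5, t = 0.

s = 6/5, t = 0, maximum P = -36/5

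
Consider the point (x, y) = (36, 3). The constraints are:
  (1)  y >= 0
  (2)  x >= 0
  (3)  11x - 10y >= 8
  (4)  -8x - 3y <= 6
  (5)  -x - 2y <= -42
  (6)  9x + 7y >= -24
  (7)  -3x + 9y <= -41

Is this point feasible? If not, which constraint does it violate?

feasible

(1): 3 ≥ 0 ✓
(2): 36 ≥ 0 ✓
(3): 366 ≥ 8 ✓
(4): -297 ≤ 6 ✓
(5): -42 ≤ -42 ✓
(6): 345 ≥ -24 ✓
(7): -81 ≤ -41 ✓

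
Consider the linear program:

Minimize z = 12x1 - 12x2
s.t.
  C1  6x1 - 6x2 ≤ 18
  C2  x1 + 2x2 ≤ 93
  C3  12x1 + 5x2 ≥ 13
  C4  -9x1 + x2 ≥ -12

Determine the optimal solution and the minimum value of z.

x1 = -439/19, x2 = 1103/19, minimum z = -18504/19

Vertices and z = 12x1 - 12x2:
  (-439/19, 1103/19) → z = -18504/19
  (117/19, 825/19) → z = -8496/19
  (73/57, -9/19) → z = 400/19

The binding constraints are x1 + 2x2 = 93 and 12x1 + 5x2 = 13.
Solving simultaneously gives x1 = -439/19, x2 = 1103/19.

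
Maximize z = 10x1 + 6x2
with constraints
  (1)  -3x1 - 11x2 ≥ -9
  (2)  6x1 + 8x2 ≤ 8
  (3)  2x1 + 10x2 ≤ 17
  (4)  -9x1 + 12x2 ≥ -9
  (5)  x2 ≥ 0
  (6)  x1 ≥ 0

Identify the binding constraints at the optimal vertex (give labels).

(2) and (4)

Feasible corners and z = 10x1 + 6x2:
  (8/21, 5/7) → z = 170/21
  (0, 9/11) → z = 54/11
  (7/6, 1/8) → z = 149/12
  (1, 0) → z = 10
  (0, 0) → z = 0

The maximum is at (7/6, 1/8). Substituting into each constraint, equality holds for (2) and (4); the remaining constraints have slack.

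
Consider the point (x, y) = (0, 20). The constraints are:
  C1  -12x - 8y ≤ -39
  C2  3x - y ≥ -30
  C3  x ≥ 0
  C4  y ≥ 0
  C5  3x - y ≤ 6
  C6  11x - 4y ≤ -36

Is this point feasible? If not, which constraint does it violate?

feasible

C1: -160 ≤ -39 ✓
C2: -20 ≥ -30 ✓
C3: 0 ≥ 0 ✓
C4: 20 ≥ 0 ✓
C5: -20 ≤ 6 ✓
C6: -80 ≤ -36 ✓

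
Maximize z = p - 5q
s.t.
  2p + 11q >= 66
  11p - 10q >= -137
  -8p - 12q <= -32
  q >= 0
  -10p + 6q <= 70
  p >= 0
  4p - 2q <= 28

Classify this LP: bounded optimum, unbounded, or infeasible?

bounded optimum

Extreme points and z = p - 5q:
  (0, 6) → z = -30
  (55/6, 13/3) → z = -25/2
  (61/17, 300/17) → z = -1439/17
  (277/9, 428/9) → z = -207
  (0, 35/3) → z = -175/3
The feasible region has finitely many vertices and no improving ray; the maximum is -25/2 at (55/6, 13/3).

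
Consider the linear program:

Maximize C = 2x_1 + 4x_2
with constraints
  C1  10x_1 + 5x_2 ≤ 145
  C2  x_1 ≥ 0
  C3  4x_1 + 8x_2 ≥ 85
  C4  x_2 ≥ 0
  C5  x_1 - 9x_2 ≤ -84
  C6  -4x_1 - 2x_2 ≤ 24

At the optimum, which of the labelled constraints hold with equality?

C1 and C2

Vertices and C = 2x_1 + 4x_2:
  (0, 29) → C = 116
  (177/19, 197/19) → C = 1142/19
  (0, 85/8) → C = 85/2
  (93/44, 421/44) → C = 85/2

The maximum is at (0, 29). Substituting into each constraint, equality holds for C1 and C2; the remaining constraints have slack.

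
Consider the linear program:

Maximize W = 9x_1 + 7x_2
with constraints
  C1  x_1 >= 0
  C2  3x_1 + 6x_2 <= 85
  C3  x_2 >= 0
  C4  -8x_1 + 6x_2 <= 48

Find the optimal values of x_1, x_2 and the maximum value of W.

Extreme points and W = 9x_1 + 7x_2:
  (0, 0) → W = 0
  (0, 8) → W = 56
  (85/3, 0) → W = 255
  (37/11, 412/33) → W = 353/3

At the optimal vertex, 3x_1 + 6x_2 = 85 and x_2 = 0.
Solving simultaneously gives x_1 = 85/3, x_2 = 0.

x_1 = 85/3, x_2 = 0, maximum W = 255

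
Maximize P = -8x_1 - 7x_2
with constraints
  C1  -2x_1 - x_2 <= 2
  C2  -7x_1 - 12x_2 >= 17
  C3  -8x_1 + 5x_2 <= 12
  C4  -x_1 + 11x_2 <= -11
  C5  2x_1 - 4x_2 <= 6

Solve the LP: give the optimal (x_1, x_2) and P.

x_1 = -1/5, x_2 = -8/5, maximum P = 64/5

Extreme points and P = -8x_1 - 7x_2:
  (-7/17, -20/17) → P = 196/17
  (-1/5, -8/5) → P = 64/5
  (1/13, -19/13) → P = 125/13

At the optimal vertex, -2x_1 - x_2 = 2 and 2x_1 - 4x_2 = 6.
Solving simultaneously gives x_1 = -1/5, x_2 = -8/5.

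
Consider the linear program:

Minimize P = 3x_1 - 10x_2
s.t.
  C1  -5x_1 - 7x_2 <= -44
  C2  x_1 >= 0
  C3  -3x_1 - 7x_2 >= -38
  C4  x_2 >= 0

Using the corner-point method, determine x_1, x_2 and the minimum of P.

Vertices and P = 3x_1 - 10x_2:
  (3, 29/7) → P = -227/7
  (44/5, 0) → P = 132/5
  (38/3, 0) → P = 38

x_1 = 3, x_2 = 29/7, minimum P = -227/7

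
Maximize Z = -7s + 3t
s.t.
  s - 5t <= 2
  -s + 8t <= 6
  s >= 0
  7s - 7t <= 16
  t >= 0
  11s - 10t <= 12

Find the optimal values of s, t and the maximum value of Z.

Feasible corners and Z = -7s + 3t:
  (0, 3/4) → Z = 9/4
  (2, 1) → Z = -11
  (0, 0) → Z = 0
  (12/11, 0) → Z = -84/11

s = 0, t = 3/4, maximum Z = 9/4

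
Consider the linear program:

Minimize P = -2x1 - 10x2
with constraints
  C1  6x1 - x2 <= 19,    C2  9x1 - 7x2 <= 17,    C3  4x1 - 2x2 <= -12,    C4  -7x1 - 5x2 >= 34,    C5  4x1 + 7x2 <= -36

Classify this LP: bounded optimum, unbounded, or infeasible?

From the feasible point (-59/5, -88/5), moving in the direction (-7, 4) keeps every constraint satisfied while P decreases without bound.

unbounded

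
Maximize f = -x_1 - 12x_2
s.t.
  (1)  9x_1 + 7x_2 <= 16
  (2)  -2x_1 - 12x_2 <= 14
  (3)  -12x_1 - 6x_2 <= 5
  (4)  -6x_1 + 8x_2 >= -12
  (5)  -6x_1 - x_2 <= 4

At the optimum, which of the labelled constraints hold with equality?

Vertices and f = -x_1 - 12x_2:
  (106/57, -2/19) → f = -34/57
  (-4/3, 4) → f = -140/3
  (2/11, -79/66) → f = 156/11
  (4/11, -27/22) → f = 158/11
  (-19/24, 3/4) → f = -197/24

The maximum is at (4/11, -27/22). Substituting into each constraint, equality holds for (2) and (4); the remaining constraints have slack.

(2) and (4)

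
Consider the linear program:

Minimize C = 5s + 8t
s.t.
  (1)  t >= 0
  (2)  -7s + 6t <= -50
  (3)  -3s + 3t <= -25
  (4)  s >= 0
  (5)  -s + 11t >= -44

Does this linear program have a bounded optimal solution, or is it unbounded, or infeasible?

bounded optimum

Feasible corners and C = 5s + 8t:
  (25/3, 0) → C = 125/3
  (44, 0) → C = 220
The feasible region has finitely many vertices and no improving ray; the minimum is 125/3 at (25/3, 0).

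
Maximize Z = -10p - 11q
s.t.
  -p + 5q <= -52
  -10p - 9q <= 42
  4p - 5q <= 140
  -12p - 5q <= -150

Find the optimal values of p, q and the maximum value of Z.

Extreme points and Z = -10p - 11q:
  (88/3, -68/15) → Z = -3652/15
  (202/13, -474/65) → Z = -4886/65
  (145/8, -27/2) → Z = -131/4

p = 145/8, q = -27/2, maximum Z = -131/4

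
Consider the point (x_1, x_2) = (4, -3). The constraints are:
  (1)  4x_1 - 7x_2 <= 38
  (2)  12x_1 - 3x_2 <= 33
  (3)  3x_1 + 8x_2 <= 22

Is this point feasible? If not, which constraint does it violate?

Constraint (2): 12x_1 - 3x_2 = 57, which is not ≤ 33. All other constraints are satisfied.

not feasible — violates (2)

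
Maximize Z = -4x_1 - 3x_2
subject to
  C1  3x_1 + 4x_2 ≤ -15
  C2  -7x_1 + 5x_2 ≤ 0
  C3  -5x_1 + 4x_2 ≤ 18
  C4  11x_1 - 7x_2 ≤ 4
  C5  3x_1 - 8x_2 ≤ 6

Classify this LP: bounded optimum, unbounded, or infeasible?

The boundaries 3x_1 + 4x_2 = -15 and -7x_1 + 5x_2 = 0 meet at (-75/43, -105/43), but that point violates 3x_1 - 8x_2 ≤ 6. Every candidate vertex is excluded by some other constraint, so the feasible region is empty.

infeasible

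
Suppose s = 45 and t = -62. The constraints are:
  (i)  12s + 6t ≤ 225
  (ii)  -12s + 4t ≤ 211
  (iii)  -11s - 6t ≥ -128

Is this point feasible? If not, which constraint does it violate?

(i): 168 ≤ 225 ✓
(ii): -788 ≤ 211 ✓
(iii): -123 ≥ -128 ✓

feasible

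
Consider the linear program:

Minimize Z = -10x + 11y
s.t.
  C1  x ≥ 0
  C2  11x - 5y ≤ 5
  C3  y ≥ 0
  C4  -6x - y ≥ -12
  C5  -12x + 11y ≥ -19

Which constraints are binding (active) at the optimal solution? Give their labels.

C2 and C3

Corner points and Z = -10x + 11y:
  (0, 0) → Z = 0
  (0, 12) → Z = 132
  (5/11, 0) → Z = -50/11
  (65/41, 102/41) → Z = 472/41

The minimum is at (5/11, 0). Substituting into each constraint, equality holds for C2 and C3; the remaining constraints have slack.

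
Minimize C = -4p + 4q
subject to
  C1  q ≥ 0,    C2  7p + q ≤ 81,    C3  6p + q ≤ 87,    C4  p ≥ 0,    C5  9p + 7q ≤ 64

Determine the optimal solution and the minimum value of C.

p = 64/9, q = 0, minimum C = -256/9

The binding constraints are q = 0 and 9p + 7q = 64.
Solving simultaneously gives p = 64/9, q = 0.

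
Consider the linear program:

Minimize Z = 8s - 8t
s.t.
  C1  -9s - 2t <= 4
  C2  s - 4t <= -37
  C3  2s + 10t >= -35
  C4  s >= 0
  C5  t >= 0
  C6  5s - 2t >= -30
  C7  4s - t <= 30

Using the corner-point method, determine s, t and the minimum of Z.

Corner points and Z = 8s - 8t:
  (0, 37/4) → Z = -74
  (157/15, 178/15) → Z = -56/5
  (0, 15) → Z = -120
  (30, 90) → Z = -480

s = 30, t = 90, minimum Z = -480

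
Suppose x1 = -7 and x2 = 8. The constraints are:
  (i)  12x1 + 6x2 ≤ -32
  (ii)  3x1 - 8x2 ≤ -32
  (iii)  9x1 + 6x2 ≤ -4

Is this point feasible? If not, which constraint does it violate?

feasible

(i): -36 ≤ -32 ✓
(ii): -85 ≤ -32 ✓
(iii): -15 ≤ -4 ✓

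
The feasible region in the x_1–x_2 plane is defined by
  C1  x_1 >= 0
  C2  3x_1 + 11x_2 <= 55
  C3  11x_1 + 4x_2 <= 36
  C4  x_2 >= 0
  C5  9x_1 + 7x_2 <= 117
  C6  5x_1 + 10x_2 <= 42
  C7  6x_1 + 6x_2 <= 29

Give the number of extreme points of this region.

Intersecting each pair of boundary lines and keeping only the points that satisfy every inequality leaves:
  (0, 0)
  (0, 21/5)
  (36/11, 0)
  (50/21, 103/42)
  (19/15, 107/30)

5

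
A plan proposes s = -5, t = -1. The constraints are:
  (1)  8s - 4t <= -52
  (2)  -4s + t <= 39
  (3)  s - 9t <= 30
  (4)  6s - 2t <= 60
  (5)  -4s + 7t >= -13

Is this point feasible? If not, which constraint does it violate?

Constraint (1): 8s - 4t = -36, which is not ≤ -52. All other constraints are satisfied.

not feasible — violates (1)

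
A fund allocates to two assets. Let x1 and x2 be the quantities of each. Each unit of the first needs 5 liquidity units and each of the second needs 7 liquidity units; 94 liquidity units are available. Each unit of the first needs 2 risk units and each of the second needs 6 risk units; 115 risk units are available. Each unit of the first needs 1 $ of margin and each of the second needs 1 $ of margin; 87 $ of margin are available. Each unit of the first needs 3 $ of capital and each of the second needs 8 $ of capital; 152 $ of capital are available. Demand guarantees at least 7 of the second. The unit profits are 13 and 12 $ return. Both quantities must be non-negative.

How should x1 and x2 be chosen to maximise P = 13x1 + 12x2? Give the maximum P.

Vertices and P = 13x1 + 12x2:
  (0, 94/7) → P = 1128/7
  (0, 7) → P = 84
  (9, 7) → P = 201

x1 = 9, x2 = 7, maximum P = 201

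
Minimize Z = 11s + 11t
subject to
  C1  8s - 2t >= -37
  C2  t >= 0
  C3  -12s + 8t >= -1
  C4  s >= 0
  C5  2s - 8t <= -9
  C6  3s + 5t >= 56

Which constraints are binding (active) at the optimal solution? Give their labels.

Vertices and Z = 11s + 11t:
  (0, 37/2) → Z = 407/2
  (151/28, 223/28) → Z = 2057/14
  (0, 56/5) → Z = 616/5
The feasible region is unbounded (it extends along (2, 3), (1, 4)), but Z strictly increases along every unbounded feasible direction, so there is no improving ray and the minimum is attained at a vertex.

The minimum is at (0, 56/5). Substituting into each constraint, equality holds for C4 and C6; the remaining constraints have slack.

C4 and C6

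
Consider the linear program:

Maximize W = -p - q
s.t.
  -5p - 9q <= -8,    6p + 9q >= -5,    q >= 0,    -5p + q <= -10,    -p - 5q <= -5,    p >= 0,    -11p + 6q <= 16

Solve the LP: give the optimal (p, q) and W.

p = 55/26, q = 15/26, maximum W = -35/13

Extreme points and W = -p - q:
  (5, 0) → W = -5
  (55/26, 15/26) → W = -35/13
  (4, 10) → W = -14
The feasible region is unbounded (it extends along (6, 11), (1, 0)), but W strictly decreases along every unbounded feasible direction, so there is no improving ray and the maximum is attained at a vertex.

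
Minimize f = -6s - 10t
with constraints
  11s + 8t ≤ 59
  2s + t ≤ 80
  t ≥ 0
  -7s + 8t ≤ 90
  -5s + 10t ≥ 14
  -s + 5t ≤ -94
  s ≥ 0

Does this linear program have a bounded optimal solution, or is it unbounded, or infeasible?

infeasible

The boundaries 11s + 8t = 59 and -5s + 10t = 14 meet at (239/75, 449/150), but that point violates -s + 5t ≤ -94. Every candidate vertex is excluded by some other constraint, so the feasible region is empty.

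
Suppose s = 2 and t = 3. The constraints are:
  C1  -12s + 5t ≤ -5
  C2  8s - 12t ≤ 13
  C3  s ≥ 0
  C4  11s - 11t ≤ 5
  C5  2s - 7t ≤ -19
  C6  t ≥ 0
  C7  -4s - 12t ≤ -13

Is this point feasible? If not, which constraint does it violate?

Constraint C5: 2s - 7t = -17, which is not ≤ -19. All other constraints are satisfied.

not feasible — violates C5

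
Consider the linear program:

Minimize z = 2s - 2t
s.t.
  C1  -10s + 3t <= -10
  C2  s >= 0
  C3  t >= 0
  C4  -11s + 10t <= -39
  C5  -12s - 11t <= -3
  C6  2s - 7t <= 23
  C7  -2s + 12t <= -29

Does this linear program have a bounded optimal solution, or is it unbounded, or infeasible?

The boundaries t = 0 and -11s + 10t = -39 meet at (39/11, 0), but that point violates -2s + 12t ≤ -29. Every candidate vertex is excluded by some other constraint, so the feasible region is empty.

infeasible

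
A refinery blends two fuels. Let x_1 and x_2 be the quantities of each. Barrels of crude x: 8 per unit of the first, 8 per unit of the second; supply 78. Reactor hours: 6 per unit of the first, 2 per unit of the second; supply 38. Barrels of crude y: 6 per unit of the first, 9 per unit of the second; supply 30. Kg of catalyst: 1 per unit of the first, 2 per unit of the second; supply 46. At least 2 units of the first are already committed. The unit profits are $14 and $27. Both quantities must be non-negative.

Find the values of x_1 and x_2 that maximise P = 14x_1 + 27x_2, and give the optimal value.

Feasible corners and P = 14x_1 + 27x_2:
  (5, 0) → P = 70
  (2, 0) → P = 28
  (2, 2) → P = 82

The binding constraints are 6x_1 + 9x_2 = 30 and x_1 = 2.
Solving simultaneously gives x_1 = 2, x_2 = 2.

x_1 = 2, x_2 = 2, maximum P = 82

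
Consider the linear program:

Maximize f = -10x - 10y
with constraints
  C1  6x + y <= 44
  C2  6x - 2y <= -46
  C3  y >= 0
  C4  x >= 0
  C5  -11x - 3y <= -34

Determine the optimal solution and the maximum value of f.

x = 0, y = 23, maximum f = -230

Vertices and f = -10x - 10y:
  (7/3, 30) → f = -970/3
  (0, 44) → f = -440
  (0, 23) → f = -230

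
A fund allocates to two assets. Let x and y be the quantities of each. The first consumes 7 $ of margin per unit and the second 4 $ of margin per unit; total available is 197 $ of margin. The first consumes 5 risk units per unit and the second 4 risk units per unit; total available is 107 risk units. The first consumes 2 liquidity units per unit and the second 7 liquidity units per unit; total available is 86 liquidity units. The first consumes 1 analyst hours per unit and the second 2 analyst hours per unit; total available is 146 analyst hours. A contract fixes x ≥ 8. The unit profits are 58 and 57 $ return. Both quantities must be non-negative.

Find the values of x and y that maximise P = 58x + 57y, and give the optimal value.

x = 15, y = 8, maximum P = 1326

Corner points and P = 58x + 57y:
  (107/5, 0) → P = 6206/5
  (8, 0) → P = 464
  (15, 8) → P = 1326
  (8, 10) → P = 1034

At the optimal vertex, 5x + 4y = 107 and 2x + 7y = 86.
Solving simultaneously gives x = 15, y = 8.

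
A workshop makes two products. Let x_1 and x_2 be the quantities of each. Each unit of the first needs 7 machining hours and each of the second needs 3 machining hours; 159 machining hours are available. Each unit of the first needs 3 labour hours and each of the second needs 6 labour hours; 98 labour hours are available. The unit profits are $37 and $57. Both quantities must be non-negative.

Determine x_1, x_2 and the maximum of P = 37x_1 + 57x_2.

x_1 = 20, x_2 = 19/3, maximum P = 1101

Vertices and P = 37x_1 + 57x_2:
  (0, 0) → P = 0
  (0, 49/3) → P = 931
  (159/7, 0) → P = 5883/7
  (20, 19/3) → P = 1101

At the optimal vertex, 7x_1 + 3x_2 = 159 and 3x_1 + 6x_2 = 98.
Solving simultaneously gives x_1 = 20, x_2 = 19/3.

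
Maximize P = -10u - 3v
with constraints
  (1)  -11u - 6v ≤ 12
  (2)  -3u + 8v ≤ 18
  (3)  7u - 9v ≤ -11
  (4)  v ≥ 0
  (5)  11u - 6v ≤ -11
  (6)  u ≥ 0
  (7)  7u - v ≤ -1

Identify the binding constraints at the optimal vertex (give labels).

(5) and (6)

Corner points and P = -10u - 3v:
  (0, 9/4) → P = -27/4
  (10/53, 123/53) → P = -469/53
  (0, 11/6) → P = -11/2
  (5/31, 66/31) → P = -8

The maximum is at (0, 11/6). Substituting into each constraint, equality holds for (5) and (6); the remaining constraints have slack.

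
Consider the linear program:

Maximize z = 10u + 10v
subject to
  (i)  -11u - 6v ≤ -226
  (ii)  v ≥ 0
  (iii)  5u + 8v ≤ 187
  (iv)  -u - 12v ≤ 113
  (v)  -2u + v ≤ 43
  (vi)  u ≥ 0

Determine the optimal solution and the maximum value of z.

Corner points and z = 10u + 10v:
  (226/11, 0) → z = 2260/11
  (343/29, 927/58) → z = 8065/29
  (187/5, 0) → z = 374

The optimum lies where v = 0 and 5u + 8v = 187.
Solving simultaneously gives u = 187/5, v = 0.

u = 187/5, v = 0, maximum z = 374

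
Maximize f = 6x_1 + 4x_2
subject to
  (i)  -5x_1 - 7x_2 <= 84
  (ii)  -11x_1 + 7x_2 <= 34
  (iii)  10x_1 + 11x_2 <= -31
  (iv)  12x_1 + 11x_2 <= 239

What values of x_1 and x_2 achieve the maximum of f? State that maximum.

The binding constraints are -5x_1 - 7x_2 = 84 and 10x_1 + 11x_2 = -31.
Solving simultaneously gives x_1 = 707/15, x_2 = -137/3.

x_1 = 707/15, x_2 = -137/3, maximum f = 1502/15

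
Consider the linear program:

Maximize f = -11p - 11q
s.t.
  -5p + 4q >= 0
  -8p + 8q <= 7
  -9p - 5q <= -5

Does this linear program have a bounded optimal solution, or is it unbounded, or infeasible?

Corner points and f = -11p - 11q:
  (7/2, 35/8) → f = -693/8
  (20/61, 25/61) → f = -495/61
  (5/112, 103/112) → f = -297/28
The feasible region has finitely many vertices and no improving ray; the maximum is -495/61 at (20/61, 25/61).

bounded optimum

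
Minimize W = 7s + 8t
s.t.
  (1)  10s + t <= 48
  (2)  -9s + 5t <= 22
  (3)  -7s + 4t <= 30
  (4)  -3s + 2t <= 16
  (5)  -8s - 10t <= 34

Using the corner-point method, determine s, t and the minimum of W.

s = -3, t = -1, minimum W = -29

Vertices and W = 7s + 8t:
  (218/59, 652/59) → W = 6742/59
  (257/46, -181/23) → W = -1097/46
  (-3, -1) → W = -29

At the optimal vertex, -9s + 5t = 22 and -8s - 10t = 34.
Solving simultaneously gives s = -3, t = -1.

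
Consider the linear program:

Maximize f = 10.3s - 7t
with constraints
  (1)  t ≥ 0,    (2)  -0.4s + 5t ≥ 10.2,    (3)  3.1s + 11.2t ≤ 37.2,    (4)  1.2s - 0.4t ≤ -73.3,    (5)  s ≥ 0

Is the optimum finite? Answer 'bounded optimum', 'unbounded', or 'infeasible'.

The boundaries t = 0 and 1.2s - 0.4t = -73.3 meet at (-733/12, 0), but that point violates s ≥ 0. Every candidate vertex is excluded by some other constraint, so the feasible region is empty.

infeasible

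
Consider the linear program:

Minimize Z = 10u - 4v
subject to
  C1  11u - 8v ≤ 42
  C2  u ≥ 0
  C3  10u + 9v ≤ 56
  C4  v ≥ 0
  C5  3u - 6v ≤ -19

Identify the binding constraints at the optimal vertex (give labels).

C2 and C3

Vertices and Z = 10u - 4v:
  (0, 56/9) → Z = -224/9
  (0, 19/6) → Z = -38/3
  (55/29, 358/87) → Z = 218/87

The minimum is at (0, 56/9). Substituting into each constraint, equality holds for C2 and C3; the remaining constraints have slack.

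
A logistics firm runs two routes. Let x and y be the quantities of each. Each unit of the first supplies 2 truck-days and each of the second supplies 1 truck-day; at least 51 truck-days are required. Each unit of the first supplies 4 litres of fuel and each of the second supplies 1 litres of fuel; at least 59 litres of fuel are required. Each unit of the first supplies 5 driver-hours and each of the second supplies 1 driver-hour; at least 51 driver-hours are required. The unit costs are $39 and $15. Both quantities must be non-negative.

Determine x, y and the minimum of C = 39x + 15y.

x = 4, y = 43, minimum C = 801

The feasible region is unbounded (it extends along (0, 1), (1, 0)), but C strictly increases along every unbounded feasible direction, so there is no improving ray and the minimum is attained at a vertex.

The optimum lies where 2x + y = 51 and 4x + y = 59.
Solving simultaneously gives x = 4, y = 43.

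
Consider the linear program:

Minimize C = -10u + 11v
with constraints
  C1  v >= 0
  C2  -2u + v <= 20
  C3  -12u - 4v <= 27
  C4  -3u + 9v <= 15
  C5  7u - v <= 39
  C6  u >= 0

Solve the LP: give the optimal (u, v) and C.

Corner points and C = -10u + 11v:
  (39/7, 0) → C = -390/7
  (0, 0) → C = 0
  (61/10, 37/10) → C = -203/10
  (0, 5/3) → C = 55/3

u = 39/7, v = 0, minimum C = -390/7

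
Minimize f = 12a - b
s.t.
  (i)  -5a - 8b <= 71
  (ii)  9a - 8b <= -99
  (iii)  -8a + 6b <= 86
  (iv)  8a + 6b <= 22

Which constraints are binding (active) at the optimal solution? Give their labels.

(ii) and (iii)

Corner points and f = 12a - b:
  (-47/5, 9/5) → f = -573/5
  (-209/59, 495/59) → f = -3003/59
  (-4, 9) → f = -57

The minimum is at (-47/5, 9/5). Substituting into each constraint, equality holds for (ii) and (iii); the remaining constraints have slack.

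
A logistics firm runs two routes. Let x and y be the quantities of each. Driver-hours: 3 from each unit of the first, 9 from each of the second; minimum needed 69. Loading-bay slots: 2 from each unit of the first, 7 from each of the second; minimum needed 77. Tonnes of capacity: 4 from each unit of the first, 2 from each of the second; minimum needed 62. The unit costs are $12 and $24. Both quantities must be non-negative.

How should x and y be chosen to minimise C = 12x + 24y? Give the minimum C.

Extreme points and C = 12x + 24y:
  (0, 31) → C = 744
  (77/2, 0) → C = 462
  (35/3, 23/3) → C = 324
The feasible region is unbounded (it extends along (0, 1), (1, 0)), but C strictly increases along every unbounded feasible direction, so there is no improving ray and the minimum is attained at a vertex.

At the optimal vertex, 2x + 7y = 77 and 4x + 2y = 62.
Solving simultaneously gives x = 35/3, y = 23/3.

x = 35/3, y = 23/3, minimum C = 324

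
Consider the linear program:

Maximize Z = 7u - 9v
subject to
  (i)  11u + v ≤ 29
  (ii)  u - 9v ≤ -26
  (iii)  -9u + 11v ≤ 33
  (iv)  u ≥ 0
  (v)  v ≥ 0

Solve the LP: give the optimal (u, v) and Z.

Extreme points and Z = 7u - 9v:
  (47/20, 63/20) → Z = -119/10
  (11/5, 24/5) → Z = -139/5
  (0, 26/9) → Z = -26
  (0, 3) → Z = -27

u = 47/20, v = 63/20, maximum Z = -119/10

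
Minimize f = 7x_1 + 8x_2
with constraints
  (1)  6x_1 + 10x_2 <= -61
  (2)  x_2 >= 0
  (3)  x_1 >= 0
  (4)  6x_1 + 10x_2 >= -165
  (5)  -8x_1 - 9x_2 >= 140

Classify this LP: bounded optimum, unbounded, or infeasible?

The boundaries 6x_1 + 10x_2 = -61 and -8x_1 - 9x_2 = 140 meet at (-851/26, 176/13), but that point violates x_1 ≥ 0. Every candidate vertex is excluded by some other constraint, so the feasible region is empty.

infeasible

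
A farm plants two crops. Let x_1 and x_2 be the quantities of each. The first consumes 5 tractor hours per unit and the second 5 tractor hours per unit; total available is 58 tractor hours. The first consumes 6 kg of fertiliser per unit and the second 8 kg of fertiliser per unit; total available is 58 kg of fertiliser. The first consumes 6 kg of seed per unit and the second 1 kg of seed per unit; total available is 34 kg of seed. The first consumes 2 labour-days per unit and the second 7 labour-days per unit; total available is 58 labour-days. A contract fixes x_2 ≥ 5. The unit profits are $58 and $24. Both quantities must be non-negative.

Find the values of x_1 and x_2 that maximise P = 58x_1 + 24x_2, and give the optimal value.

Extreme points and P = 58x_1 + 24x_2:
  (0, 29/4) → P = 174
  (0, 5) → P = 120
  (3, 5) → P = 294

x_1 = 3, x_2 = 5, maximum P = 294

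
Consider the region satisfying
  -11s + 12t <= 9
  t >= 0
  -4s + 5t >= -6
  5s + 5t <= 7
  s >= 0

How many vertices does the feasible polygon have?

4

Of the 10 pairwise boundary intersections, those satisfying every inequality are:
  (39/115, 122/115)
  (0, 3/4)
  (7/5, 0)
  (0, 0)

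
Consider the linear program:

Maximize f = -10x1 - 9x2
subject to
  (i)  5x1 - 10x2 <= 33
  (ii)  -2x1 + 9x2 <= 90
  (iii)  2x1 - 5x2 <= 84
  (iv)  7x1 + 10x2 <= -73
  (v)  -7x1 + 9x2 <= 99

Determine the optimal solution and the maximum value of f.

x1 = -1287/25, x2 = -726/25, maximum f = 19404/25

Feasible corners and f = -10x1 - 9x2:
  (-10/3, -149/30) → f = 2341/30
  (-1287/25, -726/25) → f = 19404/25
  (-1647/133, 26/19) → f = 14832/133

The binding constraints are 5x1 - 10x2 = 33 and -7x1 + 9x2 = 99.
Solving simultaneously gives x1 = -1287/25, x2 = -726/25.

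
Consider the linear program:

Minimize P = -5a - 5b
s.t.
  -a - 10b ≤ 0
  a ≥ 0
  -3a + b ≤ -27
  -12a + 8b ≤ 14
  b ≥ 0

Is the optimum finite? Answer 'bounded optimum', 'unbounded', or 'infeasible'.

unbounded

From the feasible point (115/6, 61/2), moving in the direction (8, 12) keeps every constraint satisfied while P decreases without bound.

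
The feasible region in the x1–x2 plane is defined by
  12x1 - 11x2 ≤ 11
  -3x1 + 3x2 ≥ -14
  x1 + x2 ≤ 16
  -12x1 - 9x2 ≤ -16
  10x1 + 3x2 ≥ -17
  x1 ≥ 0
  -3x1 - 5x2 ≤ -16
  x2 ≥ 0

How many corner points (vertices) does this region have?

Of the 28 pairwise boundary intersections, those satisfying every inequality are:
  (187/23, 181/23)
  (77/31, 53/31)
  (0, 16)
  (0, 16/5)

4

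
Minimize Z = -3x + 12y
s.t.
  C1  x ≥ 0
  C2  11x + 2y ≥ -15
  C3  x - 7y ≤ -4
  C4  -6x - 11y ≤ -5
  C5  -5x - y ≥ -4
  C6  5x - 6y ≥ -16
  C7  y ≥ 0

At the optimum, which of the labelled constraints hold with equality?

C3 and C5

Extreme points and Z = -3x + 12y:
  (0, 4/7) → Z = 48/7
  (0, 8/3) → Z = 32
  (2/3, 2/3) → Z = 6
  (8/35, 20/7) → Z = 168/5

The minimum is at (2/3, 2/3). Substituting into each constraint, equality holds for C3 and C5; the remaining constraints have slack.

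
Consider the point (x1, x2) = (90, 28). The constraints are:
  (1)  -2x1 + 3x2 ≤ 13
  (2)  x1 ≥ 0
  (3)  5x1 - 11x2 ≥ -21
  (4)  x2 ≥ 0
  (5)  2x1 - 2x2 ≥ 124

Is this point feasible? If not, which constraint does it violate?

(1): -96 ≤ 13 ✓
(2): 90 ≥ 0 ✓
(3): 142 ≥ -21 ✓
(4): 28 ≥ 0 ✓
(5): 124 ≥ 124 ✓

feasible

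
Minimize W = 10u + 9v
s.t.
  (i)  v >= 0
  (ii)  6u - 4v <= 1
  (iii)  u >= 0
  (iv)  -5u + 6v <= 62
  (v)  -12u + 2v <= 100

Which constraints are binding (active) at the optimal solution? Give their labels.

Vertices and W = 10u + 9v:
  (1/6, 0) → W = 5/3
  (0, 0) → W = 0
  (127/8, 377/16) → W = 5933/16
  (0, 31/3) → W = 93

The minimum is at (0, 0). Substituting into each constraint, equality holds for (i) and (iii); the remaining constraints have slack.

(i) and (iii)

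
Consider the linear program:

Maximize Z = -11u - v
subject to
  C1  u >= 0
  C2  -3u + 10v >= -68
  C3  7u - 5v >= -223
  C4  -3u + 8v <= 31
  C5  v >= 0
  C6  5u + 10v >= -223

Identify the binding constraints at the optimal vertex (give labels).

Extreme points and Z = -11u - v:
  (0, 31/8) → Z = -31/8
  (0, 0) → Z = 0
  (68/3, 0) → Z = -748/3
The feasible region is unbounded (it extends along (8, 3), (10, 3)), but Z strictly decreases along every unbounded feasible direction, so there is no improving ray and the maximum is attained at a vertex.

The maximum is at (0, 0). Substituting into each constraint, equality holds for C1 and C5; the remaining constraints have slack.

C1 and C5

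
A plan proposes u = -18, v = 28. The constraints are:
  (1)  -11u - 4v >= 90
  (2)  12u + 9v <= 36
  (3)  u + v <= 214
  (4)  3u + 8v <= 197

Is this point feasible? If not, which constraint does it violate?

Constraint (1): -11u - 4v = 86, which is not ≥ 90. All other constraints are satisfied.

not feasible — violates (1)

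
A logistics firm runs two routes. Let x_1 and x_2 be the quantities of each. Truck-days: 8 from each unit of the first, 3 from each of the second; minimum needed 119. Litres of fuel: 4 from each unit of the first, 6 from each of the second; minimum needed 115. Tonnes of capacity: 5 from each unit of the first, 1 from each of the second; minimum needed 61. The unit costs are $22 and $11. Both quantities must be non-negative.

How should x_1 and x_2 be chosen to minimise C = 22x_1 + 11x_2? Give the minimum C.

The feasible region is unbounded (it extends along (0, 1), (1, 0)), but C strictly increases along every unbounded feasible direction, so there is no improving ray and the minimum is attained at a vertex.

The optimum lies where 8x_1 + 3x_2 = 119 and 4x_1 + 6x_2 = 115.
Solving simultaneously gives x_1 = 41/4, x_2 = 37/3.

x_1 = 41/4, x_2 = 37/3, minimum C = 2167/6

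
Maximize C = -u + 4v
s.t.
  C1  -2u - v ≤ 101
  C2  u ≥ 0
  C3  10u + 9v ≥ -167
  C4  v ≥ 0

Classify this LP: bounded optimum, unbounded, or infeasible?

unbounded

From the feasible point (0, 0), moving in the direction (0, 1) keeps every constraint satisfied while C increases without bound.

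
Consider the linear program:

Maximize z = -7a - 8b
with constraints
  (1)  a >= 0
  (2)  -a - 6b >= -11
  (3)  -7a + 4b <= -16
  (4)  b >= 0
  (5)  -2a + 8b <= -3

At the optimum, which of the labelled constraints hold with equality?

(3) and (4)

Feasible corners and z = -7a - 8b:
  (11, 0) → z = -77
  (53/10, 19/20) → z = -447/10
  (16/7, 0) → z = -16
  (29/12, 11/48) → z = -75/4

The maximum is at (16/7, 0). Substituting into each constraint, equality holds for (3) and (4); the remaining constraints have slack.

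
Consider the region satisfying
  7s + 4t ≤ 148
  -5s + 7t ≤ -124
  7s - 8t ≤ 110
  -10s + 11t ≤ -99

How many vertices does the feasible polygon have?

Pairwise boundary intersections that survive every other constraint:
  (-74/3, -106/3)
  (-671/15, -149/3)
  (-418/3, -407/3)

3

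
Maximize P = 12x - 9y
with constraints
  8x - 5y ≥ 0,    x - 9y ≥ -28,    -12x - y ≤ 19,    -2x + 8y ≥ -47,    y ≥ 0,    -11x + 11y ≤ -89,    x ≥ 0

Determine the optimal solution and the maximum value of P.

Extreme points and P = 12x - 9y:
  (647/10, 103/10) → P = 6837/10
  (1109/88, 397/88) → P = 885/8
  (47/2, 0) → P = 282
  (89/11, 0) → P = 1068/11

At the optimal vertex, x - 9y = -28 and -2x + 8y = -47.
Solving simultaneously gives x = 647/10, y = 103/10.

x = 647/10, y = 103/10, maximum P = 6837/10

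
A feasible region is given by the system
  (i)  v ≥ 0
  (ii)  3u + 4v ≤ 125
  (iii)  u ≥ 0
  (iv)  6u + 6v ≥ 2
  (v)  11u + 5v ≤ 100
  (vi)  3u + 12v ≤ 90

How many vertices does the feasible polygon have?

5

Intersecting each pair of boundary lines and keeping only the points that satisfy every inequality leaves:
  (1/3, 0)
  (100/11, 0)
  (0, 1/3)
  (0, 15/2)
  (250/39, 230/39)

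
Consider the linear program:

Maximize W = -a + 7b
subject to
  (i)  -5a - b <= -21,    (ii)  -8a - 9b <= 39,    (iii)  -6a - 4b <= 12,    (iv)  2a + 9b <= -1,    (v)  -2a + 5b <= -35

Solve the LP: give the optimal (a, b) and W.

Vertices and W = -a + 7b:
  (228/37, -363/37) → W = -2769/37
  (140/27, -133/27) → W = -119/3
  (155/14, -18/7) → W = -407/14
The feasible region is unbounded (it extends along (9, -8), (9, -2)), but W strictly decreases along every unbounded feasible direction, so there is no improving ray and the maximum is attained at a vertex.

At the optimal vertex, 2a + 9b = -1 and -2a + 5b = -35.
Solving simultaneously gives a = 155/14, b = -18/7.

a = 155/14, b = -18/7, maximum W = -407/14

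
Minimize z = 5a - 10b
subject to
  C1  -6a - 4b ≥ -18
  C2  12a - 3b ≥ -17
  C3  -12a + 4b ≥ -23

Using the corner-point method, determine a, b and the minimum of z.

Vertices and z = 5a - 10b:
  (-7/33, 53/11) → z = -1625/33
  (41/18, 13/12) → z = 5/9
  (-137/12, -40) → z = 4115/12

The optimum lies where -6a - 4b = -18 and 12a - 3b = -17.
Solving simultaneously gives a = -7/33, b = 53/11.

a = -7/33, b = 53/11, minimum z = -1625/33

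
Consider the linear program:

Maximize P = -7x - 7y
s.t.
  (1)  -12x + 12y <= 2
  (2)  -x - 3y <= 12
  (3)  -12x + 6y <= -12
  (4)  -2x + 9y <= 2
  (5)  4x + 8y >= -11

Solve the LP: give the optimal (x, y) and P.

x = 1/4, y = -3/2, maximum P = 35/4

Vertices and P = -7x - 7y:
  (63/4, -37/4) → P = -91/2
  (5/4, 1/2) → P = -49/4
  (1/4, -3/2) → P = 35/4
The feasible region is unbounded (it extends along (3, -1), (9, 2)), but P strictly decreases along every unbounded feasible direction, so there is no improving ray and the maximum is attained at a vertex.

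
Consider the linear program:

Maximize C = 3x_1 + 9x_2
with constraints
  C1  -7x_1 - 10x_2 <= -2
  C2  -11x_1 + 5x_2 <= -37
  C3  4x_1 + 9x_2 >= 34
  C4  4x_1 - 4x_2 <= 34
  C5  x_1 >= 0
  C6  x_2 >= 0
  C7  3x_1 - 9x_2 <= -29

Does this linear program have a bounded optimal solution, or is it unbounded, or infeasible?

unbounded

From the feasible point (239/42, 215/42), moving in the direction (4, 4) keeps every constraint satisfied while C increases without bound.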